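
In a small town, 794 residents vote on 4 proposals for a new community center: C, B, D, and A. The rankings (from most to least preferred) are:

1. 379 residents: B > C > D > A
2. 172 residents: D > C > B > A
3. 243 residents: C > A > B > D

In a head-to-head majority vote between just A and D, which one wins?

D

Voters preferring A to D: 243; preferring D to A: 551.
D wins the head-to-head.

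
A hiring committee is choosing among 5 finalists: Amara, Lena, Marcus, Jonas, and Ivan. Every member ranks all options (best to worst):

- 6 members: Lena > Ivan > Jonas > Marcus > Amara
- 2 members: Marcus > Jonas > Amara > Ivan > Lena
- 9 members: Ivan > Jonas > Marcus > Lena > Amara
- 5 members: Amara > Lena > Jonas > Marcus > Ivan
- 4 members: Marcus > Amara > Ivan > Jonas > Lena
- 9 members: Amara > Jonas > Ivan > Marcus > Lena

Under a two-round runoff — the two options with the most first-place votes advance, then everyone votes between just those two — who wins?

Amara

Round 1 first-place votes: Amara 14, Lena 6, Marcus 6, Jonas 0, Ivan 9.
Amara and Ivan advance.
Runoff: Amara is preferred to Ivan by 20 voters; Ivan by 15.
Amara wins the runoff.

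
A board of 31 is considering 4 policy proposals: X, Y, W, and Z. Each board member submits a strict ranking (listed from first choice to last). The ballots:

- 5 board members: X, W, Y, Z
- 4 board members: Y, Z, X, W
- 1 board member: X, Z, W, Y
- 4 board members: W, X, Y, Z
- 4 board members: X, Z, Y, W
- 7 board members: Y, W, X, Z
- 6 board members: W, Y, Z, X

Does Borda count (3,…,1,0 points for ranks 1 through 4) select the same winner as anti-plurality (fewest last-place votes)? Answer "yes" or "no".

yes

Borda — scores: X 49, Y 58, W 55, Z 24. Winner: Y.
Anti-plurality — last-place votes: X 6, Y 1, W 8, Z 16. Winner: Y.
The two methods agree.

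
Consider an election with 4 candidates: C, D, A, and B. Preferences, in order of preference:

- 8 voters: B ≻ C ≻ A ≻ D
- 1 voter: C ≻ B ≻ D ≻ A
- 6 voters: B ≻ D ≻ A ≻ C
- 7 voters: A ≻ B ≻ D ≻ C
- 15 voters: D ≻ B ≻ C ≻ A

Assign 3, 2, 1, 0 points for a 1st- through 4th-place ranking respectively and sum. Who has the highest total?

C: 8·2 + 1·3 + 6·0 + 7·0 + 15·1 = 34
D: 8·0 + 1·1 + 6·2 + 7·1 + 15·3 = 65
A: 8·1 + 1·0 + 6·1 + 7·3 + 15·0 = 35
B: 8·3 + 1·2 + 6·3 + 7·2 + 15·2 = 88
B has the highest Borda score (88).

B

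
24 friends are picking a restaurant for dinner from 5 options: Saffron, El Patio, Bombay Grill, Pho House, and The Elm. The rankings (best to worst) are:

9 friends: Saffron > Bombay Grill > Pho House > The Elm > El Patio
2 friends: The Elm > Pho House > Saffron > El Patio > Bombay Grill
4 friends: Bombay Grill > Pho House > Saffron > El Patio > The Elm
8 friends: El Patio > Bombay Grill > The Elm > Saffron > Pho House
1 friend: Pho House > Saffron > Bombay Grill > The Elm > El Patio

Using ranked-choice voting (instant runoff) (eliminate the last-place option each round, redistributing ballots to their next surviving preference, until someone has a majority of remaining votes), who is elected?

Saffron

Round 1: Saffron 9, El Patio 8, Bombay Grill 4, Pho House 1, The Elm 2. Eliminate Pho House.
Round 2: Saffron 10, El Patio 8, Bombay Grill 4, The Elm 2. Eliminate The Elm.
Round 3: Saffron 12, El Patio 8, Bombay Grill 4. Eliminate Bombay Grill.
Round 4: Saffron 16, El Patio 8. Saffron has a majority.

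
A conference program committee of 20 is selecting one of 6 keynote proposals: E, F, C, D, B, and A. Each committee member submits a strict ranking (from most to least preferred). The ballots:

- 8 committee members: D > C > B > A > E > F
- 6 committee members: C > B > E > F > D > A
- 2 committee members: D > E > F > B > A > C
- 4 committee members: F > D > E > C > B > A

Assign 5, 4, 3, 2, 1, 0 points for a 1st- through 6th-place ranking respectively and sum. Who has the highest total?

D

E: 8·1 + 6·3 + 2·4 + 4·3 = 46
F: 8·0 + 6·2 + 2·3 + 4·5 = 38
C: 8·4 + 6·5 + 2·0 + 4·2 = 70
D: 8·5 + 6·1 + 2·5 + 4·4 = 72
B: 8·3 + 6·4 + 2·2 + 4·1 = 56
A: 8·2 + 6·0 + 2·1 + 4·0 = 18
D has the highest Borda score (72).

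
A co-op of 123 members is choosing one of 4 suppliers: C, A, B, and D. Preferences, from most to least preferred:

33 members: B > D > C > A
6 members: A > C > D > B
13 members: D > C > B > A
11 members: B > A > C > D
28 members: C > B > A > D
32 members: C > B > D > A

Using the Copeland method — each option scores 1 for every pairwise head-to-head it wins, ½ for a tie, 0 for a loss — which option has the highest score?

C

C: beats A, B, and D → score 3.
A: loses to C, B, and D → score 0.
B: beats A and D; loses to C → score 2.
D: beats A; loses to C and B → score 1.
C has the best pairwise record.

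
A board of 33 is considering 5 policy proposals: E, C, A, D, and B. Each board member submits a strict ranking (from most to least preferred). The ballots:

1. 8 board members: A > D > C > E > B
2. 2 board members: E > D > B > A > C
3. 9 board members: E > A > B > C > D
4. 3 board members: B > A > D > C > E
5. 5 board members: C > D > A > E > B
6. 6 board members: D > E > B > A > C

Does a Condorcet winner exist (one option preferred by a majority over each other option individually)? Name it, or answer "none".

Checking pairwise contests:
D beats E 22–11.
E beats C 17–16.
E beats A 17–16.
A beats D 20–13.
E beats B 30–3.
Every option loses at least one head-to-head, so there is no Condorcet winner.

none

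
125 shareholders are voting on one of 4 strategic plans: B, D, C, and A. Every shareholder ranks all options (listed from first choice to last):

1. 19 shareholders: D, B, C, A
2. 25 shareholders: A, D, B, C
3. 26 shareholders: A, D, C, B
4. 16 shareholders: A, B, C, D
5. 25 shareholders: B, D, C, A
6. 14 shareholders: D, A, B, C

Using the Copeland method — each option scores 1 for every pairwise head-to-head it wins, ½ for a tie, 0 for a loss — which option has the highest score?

A

B: beats C; loses to D and A → score 1.
D: beats B and C; loses to A → score 2.
C: loses to B, D, and A → score 0.
A: beats B, D, and C → score 3.
A has the best pairwise record.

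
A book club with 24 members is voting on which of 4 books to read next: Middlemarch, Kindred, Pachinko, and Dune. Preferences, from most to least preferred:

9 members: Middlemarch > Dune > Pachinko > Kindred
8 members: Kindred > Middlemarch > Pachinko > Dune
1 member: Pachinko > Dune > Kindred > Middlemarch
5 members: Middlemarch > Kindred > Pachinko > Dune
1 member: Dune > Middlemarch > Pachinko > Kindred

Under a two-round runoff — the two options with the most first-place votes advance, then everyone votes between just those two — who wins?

Middlemarch

Round 1 first-place votes: Middlemarch 14, Kindred 8, Pachinko 1, Dune 1.
Middlemarch and Kindred advance.
Runoff: Middlemarch is preferred to Kindred by 15 voters; Kindred by 9.
Middlemarch wins the runoff.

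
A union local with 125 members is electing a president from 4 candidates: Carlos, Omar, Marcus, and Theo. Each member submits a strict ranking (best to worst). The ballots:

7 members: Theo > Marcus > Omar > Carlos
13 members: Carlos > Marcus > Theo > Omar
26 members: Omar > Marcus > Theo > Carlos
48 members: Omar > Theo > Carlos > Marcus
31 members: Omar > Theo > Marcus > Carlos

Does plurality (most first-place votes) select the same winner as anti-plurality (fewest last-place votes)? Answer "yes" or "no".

Plurality — first-place votes: Carlos 13, Omar 105, Marcus 0, Theo 7. Winner: Omar.
Anti-plurality — last-place votes: Carlos 64, Omar 13, Marcus 48, Theo 0. Winner: Theo.
The two methods disagree.

no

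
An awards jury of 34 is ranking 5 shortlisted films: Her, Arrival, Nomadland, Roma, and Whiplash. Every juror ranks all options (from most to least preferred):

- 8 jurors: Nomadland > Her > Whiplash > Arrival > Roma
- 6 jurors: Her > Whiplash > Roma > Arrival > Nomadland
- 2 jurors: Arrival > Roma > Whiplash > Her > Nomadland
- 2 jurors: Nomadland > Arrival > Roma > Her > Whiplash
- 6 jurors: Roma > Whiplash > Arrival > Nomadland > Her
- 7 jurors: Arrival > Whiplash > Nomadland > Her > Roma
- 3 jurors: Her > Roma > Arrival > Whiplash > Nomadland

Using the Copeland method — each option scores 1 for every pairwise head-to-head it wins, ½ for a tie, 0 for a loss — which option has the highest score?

Whiplash

Her: beats Roma and Whiplash; ties Arrival; loses to Nomadland → score 2.5.
Arrival: beats Nomadland and Roma; ties Her; loses to Whiplash → score 2.5.
Nomadland: beats Her; ties Roma; loses to Arrival and Whiplash → score 1.5.
Roma: ties Nomadland; loses to Her, Arrival, and Whiplash → score 0.5.
Whiplash: beats Arrival, Nomadland, and Roma; loses to Her → score 3.
Whiplash has the best pairwise record.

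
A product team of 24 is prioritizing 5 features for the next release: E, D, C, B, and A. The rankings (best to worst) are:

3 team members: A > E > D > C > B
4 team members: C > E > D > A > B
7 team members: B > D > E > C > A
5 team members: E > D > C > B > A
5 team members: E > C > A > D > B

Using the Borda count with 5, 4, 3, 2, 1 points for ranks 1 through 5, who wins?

E: 3·4 + 4·4 + 7·3 + 5·5 + 5·5 = 99
D: 3·3 + 4·3 + 7·4 + 5·4 + 5·2 = 79
C: 3·2 + 4·5 + 7·2 + 5·3 + 5·4 = 75
B: 3·1 + 4·1 + 7·5 + 5·2 + 5·1 = 57
A: 3·5 + 4·2 + 7·1 + 5·1 + 5·3 = 50
E has the highest Borda score (99).

E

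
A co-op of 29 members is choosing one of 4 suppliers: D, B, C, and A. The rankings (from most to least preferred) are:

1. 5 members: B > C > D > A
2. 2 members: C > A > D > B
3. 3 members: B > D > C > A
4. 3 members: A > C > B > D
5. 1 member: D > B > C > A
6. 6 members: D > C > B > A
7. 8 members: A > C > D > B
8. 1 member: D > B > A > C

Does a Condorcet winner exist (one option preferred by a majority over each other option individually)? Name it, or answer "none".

C vs D: 18–11 for C.
C vs B: 19–10 for C.
C vs A: 17–12 for C.
C beats every other option head-to-head.

C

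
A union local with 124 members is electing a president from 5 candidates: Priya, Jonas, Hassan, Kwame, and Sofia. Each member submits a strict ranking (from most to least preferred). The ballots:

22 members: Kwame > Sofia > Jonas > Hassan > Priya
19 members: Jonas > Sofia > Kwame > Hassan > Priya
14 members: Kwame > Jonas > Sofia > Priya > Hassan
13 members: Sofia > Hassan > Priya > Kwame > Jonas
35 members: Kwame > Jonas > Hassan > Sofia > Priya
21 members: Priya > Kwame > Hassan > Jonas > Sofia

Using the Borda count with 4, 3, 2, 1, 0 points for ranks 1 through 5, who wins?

Kwame

Priya: 22·0 + 19·0 + 14·1 + 13·2 + 35·0 + 21·4 = 124
Jonas: 22·2 + 19·4 + 14·3 + 13·0 + 35·3 + 21·1 = 288
Hassan: 22·1 + 19·1 + 14·0 + 13·3 + 35·2 + 21·2 = 192
Kwame: 22·4 + 19·2 + 14·4 + 13·1 + 35·4 + 21·3 = 398
Sofia: 22·3 + 19·3 + 14·2 + 13·4 + 35·1 + 21·0 = 238
Kwame has the highest Borda score (398).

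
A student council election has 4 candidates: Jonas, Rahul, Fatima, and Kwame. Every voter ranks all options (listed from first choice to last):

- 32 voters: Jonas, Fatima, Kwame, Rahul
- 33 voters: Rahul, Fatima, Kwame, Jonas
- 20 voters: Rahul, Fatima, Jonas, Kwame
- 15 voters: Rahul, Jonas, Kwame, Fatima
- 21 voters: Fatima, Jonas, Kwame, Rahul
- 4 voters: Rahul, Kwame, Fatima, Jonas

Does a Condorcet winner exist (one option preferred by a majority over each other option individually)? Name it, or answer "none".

Rahul

Rahul vs Jonas: 72–53 for Rahul.
Rahul vs Fatima: 72–53 for Rahul.
Rahul vs Kwame: 72–53 for Rahul.
Rahul beats every other option head-to-head.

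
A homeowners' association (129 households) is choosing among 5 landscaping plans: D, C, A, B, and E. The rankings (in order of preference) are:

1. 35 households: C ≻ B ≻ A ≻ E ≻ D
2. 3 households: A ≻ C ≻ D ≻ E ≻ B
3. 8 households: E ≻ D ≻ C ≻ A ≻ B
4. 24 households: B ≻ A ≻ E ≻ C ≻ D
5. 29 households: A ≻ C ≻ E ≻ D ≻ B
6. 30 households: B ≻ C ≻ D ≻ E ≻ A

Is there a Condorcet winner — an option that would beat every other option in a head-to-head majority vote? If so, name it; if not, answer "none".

C

C vs D: 121–8 for C.
C vs A: 73–56 for C.
C vs B: 75–54 for C.
C vs E: 97–32 for C.
C beats every other option head-to-head.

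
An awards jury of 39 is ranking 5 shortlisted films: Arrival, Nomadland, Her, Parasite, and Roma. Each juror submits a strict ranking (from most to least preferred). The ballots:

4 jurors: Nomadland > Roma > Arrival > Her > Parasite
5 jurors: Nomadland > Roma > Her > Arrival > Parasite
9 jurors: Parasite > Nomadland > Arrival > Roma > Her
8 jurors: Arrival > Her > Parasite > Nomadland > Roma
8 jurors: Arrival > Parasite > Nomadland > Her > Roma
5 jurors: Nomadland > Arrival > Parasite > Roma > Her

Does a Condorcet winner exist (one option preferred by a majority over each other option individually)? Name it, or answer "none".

Checking pairwise contests:
Nomadland beats Arrival 23–16.
Parasite beats Nomadland 25–14.
Arrival beats Her 34–5.
Arrival beats Parasite 30–9.
Arrival beats Roma 30–9.
Every option loses at least one head-to-head, so there is no Condorcet winner.

none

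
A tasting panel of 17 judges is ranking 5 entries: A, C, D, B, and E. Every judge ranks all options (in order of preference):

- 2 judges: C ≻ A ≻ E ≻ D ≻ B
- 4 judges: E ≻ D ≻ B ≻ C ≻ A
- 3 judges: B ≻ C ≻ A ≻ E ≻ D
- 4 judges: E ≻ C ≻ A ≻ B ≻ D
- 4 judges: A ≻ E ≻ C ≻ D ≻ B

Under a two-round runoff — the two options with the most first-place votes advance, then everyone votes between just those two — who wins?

A

Round 1 first-place votes: A 4, C 2, D 0, B 3, E 8.
E and A advance.
Runoff: E is preferred to A by 8 voters; A by 9.
A wins the runoff.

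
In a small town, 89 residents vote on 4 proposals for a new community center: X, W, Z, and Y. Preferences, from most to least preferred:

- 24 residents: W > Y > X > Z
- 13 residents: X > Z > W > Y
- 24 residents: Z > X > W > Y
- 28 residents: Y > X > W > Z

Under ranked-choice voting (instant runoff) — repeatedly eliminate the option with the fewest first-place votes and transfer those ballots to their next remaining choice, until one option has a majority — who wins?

Y

Round 1: X 13, W 24, Z 24, Y 28. Eliminate X.
Round 2: W 24, Z 37, Y 28. Eliminate W.
Round 3: Z 37, Y 52. Y has a majority.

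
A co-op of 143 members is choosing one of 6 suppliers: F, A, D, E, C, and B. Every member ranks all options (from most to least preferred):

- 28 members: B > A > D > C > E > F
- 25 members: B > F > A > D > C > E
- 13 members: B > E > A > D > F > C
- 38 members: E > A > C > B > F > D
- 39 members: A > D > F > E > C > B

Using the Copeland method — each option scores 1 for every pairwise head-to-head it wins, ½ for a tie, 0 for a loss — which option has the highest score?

A

F: beats C; loses to A, D, E, and B → score 1.
A: beats F, D, E, C, and B → score 5.
D: beats F, E, and C; loses to A and B → score 3.
E: beats F, C, and B; loses to A and D → score 3.
C: beats B; loses to F, A, D, and E → score 1.
B: beats F and D; loses to A, E, and C → score 2.
A has the best pairwise record.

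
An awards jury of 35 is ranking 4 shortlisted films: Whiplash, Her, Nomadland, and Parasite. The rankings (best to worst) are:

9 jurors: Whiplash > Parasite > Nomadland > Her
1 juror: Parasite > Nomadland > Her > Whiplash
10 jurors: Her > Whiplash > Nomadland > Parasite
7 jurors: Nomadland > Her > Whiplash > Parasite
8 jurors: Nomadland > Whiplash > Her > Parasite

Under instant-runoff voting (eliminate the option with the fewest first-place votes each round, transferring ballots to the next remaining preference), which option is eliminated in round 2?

Round 1: Whiplash 9, Her 10, Nomadland 15, Parasite 1. Eliminate Parasite.
Round 2: Whiplash 9, Her 10, Nomadland 16. Eliminate Whiplash.

Whiplash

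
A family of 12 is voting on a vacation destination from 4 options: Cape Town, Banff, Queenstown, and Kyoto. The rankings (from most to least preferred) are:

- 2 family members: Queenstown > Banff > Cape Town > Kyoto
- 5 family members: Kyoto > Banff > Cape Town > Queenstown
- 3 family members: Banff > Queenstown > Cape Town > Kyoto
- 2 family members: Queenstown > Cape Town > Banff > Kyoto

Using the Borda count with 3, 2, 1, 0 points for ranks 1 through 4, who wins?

Cape Town: 2·1 + 5·1 + 3·1 + 2·2 = 14
Banff: 2·2 + 5·2 + 3·3 + 2·1 = 25
Queenstown: 2·3 + 5·0 + 3·2 + 2·3 = 18
Kyoto: 2·0 + 5·3 + 3·0 + 2·0 = 15
Banff has the highest Borda score (25).

Banff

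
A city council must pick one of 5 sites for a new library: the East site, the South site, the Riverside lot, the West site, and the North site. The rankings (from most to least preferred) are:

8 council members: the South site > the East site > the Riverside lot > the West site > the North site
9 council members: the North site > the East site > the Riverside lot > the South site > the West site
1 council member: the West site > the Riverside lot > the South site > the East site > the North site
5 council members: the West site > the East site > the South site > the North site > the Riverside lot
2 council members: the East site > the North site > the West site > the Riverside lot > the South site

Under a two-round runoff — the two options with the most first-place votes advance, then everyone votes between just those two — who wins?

Round 1 first-place votes: the East site 2, the South site 8, the Riverside lot 0, the West site 6, the North site 9.
the North site and the South site advance.
Runoff: the North site is preferred to the South site by 11 voters; the South site by 14.
the South site wins the runoff.

the South site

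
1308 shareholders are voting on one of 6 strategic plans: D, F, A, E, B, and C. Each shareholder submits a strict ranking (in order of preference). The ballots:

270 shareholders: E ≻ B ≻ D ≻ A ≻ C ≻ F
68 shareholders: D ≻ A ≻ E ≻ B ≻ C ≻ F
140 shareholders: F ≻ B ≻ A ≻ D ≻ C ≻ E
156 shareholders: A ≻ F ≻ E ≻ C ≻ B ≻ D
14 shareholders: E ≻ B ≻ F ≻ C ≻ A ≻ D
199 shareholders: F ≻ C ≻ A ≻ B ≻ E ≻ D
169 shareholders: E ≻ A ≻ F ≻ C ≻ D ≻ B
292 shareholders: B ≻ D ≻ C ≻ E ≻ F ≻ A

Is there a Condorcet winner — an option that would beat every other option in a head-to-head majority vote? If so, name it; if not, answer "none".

E

E vs D: 808–500 for E.
E vs F: 813–495 for E.
E vs A: 745–563 for E.
E vs B: 677–631 for E.
E vs C: 677–631 for E.
E beats every other option head-to-head.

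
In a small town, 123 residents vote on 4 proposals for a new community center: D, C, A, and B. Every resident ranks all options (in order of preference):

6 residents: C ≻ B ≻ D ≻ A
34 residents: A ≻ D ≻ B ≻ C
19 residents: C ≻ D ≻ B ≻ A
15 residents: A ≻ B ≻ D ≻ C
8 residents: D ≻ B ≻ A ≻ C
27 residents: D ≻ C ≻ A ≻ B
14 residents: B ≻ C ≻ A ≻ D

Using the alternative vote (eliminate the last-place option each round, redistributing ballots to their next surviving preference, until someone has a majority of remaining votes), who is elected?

C

Round 1: D 35, C 25, A 49, B 14. Eliminate B.
Round 2: D 35, C 39, A 49. Eliminate D.
Round 3: C 66, A 57. C has a majority.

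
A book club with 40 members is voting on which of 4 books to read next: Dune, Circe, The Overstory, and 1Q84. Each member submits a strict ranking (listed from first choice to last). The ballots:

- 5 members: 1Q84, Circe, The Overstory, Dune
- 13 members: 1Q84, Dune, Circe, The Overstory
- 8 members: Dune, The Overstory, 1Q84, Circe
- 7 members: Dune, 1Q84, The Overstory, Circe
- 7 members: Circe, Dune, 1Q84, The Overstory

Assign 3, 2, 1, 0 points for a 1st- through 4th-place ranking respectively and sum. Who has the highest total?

Dune: 5·0 + 13·2 + 8·3 + 7·3 + 7·2 = 85
Circe: 5·2 + 13·1 + 8·0 + 7·0 + 7·3 = 44
The Overstory: 5·1 + 13·0 + 8·2 + 7·1 + 7·0 = 28
1Q84: 5·3 + 13·3 + 8·1 + 7·2 + 7·1 = 83
Dune has the highest Borda score (85).

Dune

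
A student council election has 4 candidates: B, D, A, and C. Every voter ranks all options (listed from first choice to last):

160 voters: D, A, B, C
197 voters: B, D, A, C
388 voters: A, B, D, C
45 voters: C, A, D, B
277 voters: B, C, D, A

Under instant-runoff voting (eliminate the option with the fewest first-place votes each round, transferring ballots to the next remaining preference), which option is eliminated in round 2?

D

Round 1: B 474, D 160, A 388, C 45. Eliminate C.
Round 2: B 474, D 160, A 433. Eliminate D.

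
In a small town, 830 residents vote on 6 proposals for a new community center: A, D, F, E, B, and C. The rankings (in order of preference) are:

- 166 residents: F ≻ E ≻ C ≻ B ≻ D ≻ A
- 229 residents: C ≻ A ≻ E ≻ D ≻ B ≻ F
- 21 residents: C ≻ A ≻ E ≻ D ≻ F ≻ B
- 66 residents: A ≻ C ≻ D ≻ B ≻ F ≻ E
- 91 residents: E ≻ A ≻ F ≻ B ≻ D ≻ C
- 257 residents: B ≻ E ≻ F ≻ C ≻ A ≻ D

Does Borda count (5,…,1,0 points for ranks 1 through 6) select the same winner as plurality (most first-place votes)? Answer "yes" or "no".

Borda — scores: A 1951, D 955, F 1961, E 2897, B 2160, C 2526. Winner: E.
Plurality — first-place votes: A 66, D 0, F 166, E 91, B 257, C 250. Winner: B.
The two methods disagree.

no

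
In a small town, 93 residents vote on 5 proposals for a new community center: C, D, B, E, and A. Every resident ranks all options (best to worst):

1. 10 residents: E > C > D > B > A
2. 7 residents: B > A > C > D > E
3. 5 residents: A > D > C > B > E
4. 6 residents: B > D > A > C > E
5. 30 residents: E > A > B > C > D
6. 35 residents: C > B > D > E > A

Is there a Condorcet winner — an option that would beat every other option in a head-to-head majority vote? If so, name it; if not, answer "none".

Checking pairwise contests:
A beats C 48–45.
C beats D 82–11.
C beats B 50–43.
C beats E 53–40.
D beats A 51–42.
Every option loses at least one head-to-head, so there is no Condorcet winner.

none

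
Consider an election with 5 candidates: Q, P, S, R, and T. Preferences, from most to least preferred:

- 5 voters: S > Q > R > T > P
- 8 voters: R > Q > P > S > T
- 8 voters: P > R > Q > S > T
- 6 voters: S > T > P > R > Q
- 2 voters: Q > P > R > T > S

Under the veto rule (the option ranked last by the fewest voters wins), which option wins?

Last-place votes: Q 6, P 5, S 2, R 0, T 16.
R is ranked last by the fewest voters, so R wins.

R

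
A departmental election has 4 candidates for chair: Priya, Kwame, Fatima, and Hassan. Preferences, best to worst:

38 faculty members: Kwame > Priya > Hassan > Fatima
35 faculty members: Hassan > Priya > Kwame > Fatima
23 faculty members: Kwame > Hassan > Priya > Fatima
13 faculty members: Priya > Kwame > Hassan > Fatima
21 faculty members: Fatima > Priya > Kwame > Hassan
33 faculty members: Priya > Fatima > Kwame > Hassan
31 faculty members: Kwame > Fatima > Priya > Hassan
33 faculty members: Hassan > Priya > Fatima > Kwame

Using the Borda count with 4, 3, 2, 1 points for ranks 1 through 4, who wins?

Priya: 38·3 + 35·3 + 23·2 + 13·4 + 21·3 + 33·4 + 31·2 + 33·3 = 673
Kwame: 38·4 + 35·2 + 23·4 + 13·3 + 21·2 + 33·2 + 31·4 + 33·1 = 618
Fatima: 38·1 + 35·1 + 23·1 + 13·1 + 21·4 + 33·3 + 31·3 + 33·2 = 451
Hassan: 38·2 + 35·4 + 23·3 + 13·2 + 21·1 + 33·1 + 31·1 + 33·4 = 528
Priya has the highest Borda score (673).

Priya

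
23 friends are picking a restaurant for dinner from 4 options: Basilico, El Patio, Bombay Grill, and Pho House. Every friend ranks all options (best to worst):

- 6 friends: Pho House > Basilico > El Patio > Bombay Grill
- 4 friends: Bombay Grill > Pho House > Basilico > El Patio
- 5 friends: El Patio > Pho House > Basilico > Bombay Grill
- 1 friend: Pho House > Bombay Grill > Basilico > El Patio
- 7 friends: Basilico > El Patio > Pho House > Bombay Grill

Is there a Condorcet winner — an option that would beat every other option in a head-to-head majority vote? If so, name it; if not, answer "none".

none

Checking pairwise contests:
Pho House beats Basilico 16–7.
Basilico beats El Patio 18–5.
Basilico beats Bombay Grill 18–5.
El Patio beats Pho House 12–11.
Every option loses at least one head-to-head, so there is no Condorcet winner.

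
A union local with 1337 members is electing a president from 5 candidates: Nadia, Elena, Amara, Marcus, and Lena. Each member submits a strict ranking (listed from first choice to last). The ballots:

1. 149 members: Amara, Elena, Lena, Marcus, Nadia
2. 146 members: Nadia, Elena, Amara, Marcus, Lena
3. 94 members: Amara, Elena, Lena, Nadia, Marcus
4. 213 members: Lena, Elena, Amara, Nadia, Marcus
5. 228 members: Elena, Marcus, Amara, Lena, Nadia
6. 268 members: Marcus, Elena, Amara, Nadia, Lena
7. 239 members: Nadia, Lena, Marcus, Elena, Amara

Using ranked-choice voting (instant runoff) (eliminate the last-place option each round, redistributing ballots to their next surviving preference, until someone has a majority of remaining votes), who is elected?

Round 1: Nadia 385, Elena 228, Amara 243, Marcus 268, Lena 213. Eliminate Lena.
Round 2: Nadia 385, Elena 441, Amara 243, Marcus 268. Eliminate Amara.
Round 3: Nadia 385, Elena 684, Marcus 268. Elena has a majority.

Elena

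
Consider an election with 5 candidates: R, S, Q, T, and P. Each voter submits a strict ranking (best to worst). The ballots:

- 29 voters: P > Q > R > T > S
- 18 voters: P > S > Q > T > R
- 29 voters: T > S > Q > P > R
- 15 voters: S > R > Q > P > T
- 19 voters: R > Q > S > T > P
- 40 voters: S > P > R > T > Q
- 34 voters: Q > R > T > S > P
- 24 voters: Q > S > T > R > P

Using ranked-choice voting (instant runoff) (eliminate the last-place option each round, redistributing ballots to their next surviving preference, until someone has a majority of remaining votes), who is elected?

Round 1: R 19, S 55, Q 58, T 29, P 47. Eliminate R.
Round 2: S 55, Q 77, T 29, P 47. Eliminate T.
Round 3: S 84, Q 77, P 47. Eliminate P.
Round 4: S 102, Q 106. Q has a majority.

Q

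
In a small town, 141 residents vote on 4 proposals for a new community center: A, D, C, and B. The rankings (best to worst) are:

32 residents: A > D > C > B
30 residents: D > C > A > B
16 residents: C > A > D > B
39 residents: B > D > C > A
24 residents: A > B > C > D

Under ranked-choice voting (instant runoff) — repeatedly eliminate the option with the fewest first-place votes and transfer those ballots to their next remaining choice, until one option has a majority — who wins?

A

Round 1: A 56, D 30, C 16, B 39. Eliminate C.
Round 2: A 72, D 30, B 39. A has a majority.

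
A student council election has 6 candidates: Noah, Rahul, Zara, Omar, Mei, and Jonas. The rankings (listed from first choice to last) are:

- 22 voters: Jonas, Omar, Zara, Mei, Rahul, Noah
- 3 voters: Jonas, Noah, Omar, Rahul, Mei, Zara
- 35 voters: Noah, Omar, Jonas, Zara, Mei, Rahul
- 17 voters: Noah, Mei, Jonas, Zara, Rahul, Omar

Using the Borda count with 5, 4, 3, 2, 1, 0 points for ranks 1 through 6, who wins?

Noah: 22·0 + 3·4 + 35·5 + 17·5 = 272
Rahul: 22·1 + 3·2 + 35·0 + 17·1 = 45
Zara: 22·3 + 3·0 + 35·2 + 17·2 = 170
Omar: 22·4 + 3·3 + 35·4 + 17·0 = 237
Mei: 22·2 + 3·1 + 35·1 + 17·4 = 150
Jonas: 22·5 + 3·5 + 35·3 + 17·3 = 281
Jonas has the highest Borda score (281).

Jonas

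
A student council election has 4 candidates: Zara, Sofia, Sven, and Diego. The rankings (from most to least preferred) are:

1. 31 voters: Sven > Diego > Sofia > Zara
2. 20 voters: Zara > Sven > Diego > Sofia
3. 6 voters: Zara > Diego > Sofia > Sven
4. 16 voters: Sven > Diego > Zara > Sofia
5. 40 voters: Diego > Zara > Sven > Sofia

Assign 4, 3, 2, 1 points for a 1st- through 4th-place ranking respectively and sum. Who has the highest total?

Diego

Zara: 31·1 + 20·4 + 6·4 + 16·2 + 40·3 = 287
Sofia: 31·2 + 20·1 + 6·2 + 16·1 + 40·1 = 150
Sven: 31·4 + 20·3 + 6·1 + 16·4 + 40·2 = 334
Diego: 31·3 + 20·2 + 6·3 + 16·3 + 40·4 = 359
Diego has the highest Borda score (359).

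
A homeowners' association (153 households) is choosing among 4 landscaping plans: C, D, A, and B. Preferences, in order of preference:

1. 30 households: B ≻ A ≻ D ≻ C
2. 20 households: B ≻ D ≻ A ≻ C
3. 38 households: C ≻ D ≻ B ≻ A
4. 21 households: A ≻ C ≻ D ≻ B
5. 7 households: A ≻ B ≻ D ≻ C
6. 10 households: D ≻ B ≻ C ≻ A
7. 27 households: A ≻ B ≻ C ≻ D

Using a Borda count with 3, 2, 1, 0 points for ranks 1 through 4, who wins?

C: 30·0 + 20·0 + 38·3 + 21·2 + 7·0 + 10·1 + 27·1 = 193
D: 30·1 + 20·2 + 38·2 + 21·1 + 7·1 + 10·3 + 27·0 = 204
A: 30·2 + 20·1 + 38·0 + 21·3 + 7·3 + 10·0 + 27·3 = 245
B: 30·3 + 20·3 + 38·1 + 21·0 + 7·2 + 10·2 + 27·2 = 276
B has the highest Borda score (276).

B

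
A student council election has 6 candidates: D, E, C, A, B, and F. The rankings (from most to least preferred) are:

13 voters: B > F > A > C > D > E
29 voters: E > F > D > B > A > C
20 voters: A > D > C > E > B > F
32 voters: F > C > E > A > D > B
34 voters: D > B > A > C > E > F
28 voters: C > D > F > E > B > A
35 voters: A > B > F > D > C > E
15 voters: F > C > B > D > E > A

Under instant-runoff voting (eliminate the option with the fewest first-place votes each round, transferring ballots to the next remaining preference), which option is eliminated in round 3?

Round 1: D 34, E 29, C 28, A 55, B 13, F 47. Eliminate B.
Round 2: D 34, E 29, C 28, A 55, F 60. Eliminate C.
Round 3: D 62, E 29, A 55, F 60. Eliminate E.

E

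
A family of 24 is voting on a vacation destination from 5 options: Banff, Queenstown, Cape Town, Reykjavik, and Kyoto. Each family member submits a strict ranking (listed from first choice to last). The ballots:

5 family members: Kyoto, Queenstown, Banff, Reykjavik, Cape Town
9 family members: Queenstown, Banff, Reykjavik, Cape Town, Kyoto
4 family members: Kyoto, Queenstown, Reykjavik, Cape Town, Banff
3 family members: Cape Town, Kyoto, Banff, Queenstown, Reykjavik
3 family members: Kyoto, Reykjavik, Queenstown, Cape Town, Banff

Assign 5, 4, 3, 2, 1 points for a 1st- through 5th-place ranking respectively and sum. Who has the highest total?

Banff: 5·3 + 9·4 + 4·1 + 3·3 + 3·1 = 67
Queenstown: 5·4 + 9·5 + 4·4 + 3·2 + 3·3 = 96
Cape Town: 5·1 + 9·2 + 4·2 + 3·5 + 3·2 = 52
Reykjavik: 5·2 + 9·3 + 4·3 + 3·1 + 3·4 = 64
Kyoto: 5·5 + 9·1 + 4·5 + 3·4 + 3·5 = 81
Queenstown has the highest Borda score (96).

Queenstown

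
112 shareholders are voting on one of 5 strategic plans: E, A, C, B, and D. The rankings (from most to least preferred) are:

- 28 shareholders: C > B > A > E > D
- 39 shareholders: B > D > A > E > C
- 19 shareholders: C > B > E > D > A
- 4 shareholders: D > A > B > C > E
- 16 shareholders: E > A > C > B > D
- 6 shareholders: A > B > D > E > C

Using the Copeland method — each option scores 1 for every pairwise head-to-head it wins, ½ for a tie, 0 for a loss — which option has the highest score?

E: beats C and D; loses to A and B → score 2.
A: beats E and C; loses to B and D → score 2.
C: beats B and D; loses to E and A → score 2.
B: beats E, A, and D; loses to C → score 3.
D: beats A; loses to E, C, and B → score 1.
B has the best pairwise record.

B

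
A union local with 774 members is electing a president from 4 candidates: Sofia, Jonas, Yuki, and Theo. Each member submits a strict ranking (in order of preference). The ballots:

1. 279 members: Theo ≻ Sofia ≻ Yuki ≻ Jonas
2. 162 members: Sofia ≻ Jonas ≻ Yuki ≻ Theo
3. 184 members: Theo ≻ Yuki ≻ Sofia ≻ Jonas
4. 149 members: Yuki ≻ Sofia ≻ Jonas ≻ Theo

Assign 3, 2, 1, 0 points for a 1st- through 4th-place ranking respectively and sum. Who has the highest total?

Sofia

Sofia: 279·2 + 162·3 + 184·1 + 149·2 = 1526
Jonas: 279·0 + 162·2 + 184·0 + 149·1 = 473
Yuki: 279·1 + 162·1 + 184·2 + 149·3 = 1256
Theo: 279·3 + 162·0 + 184·3 + 149·0 = 1389
Sofia has the highest Borda score (1526).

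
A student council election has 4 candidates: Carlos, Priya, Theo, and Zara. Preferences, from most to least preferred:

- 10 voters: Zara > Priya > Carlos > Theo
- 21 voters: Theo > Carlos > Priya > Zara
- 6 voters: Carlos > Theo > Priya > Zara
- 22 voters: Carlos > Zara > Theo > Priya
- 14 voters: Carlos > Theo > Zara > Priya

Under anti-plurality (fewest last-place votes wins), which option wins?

Carlos

Last-place votes: Carlos 0, Priya 36, Theo 10, Zara 27.
Carlos is ranked last by the fewest voters, so Carlos wins.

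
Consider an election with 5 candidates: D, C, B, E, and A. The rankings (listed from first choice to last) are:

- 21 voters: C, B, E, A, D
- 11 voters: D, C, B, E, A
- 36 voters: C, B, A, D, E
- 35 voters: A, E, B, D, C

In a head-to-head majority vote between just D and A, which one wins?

A

Voters preferring D to A: 11; preferring A to D: 92.
A wins the head-to-head.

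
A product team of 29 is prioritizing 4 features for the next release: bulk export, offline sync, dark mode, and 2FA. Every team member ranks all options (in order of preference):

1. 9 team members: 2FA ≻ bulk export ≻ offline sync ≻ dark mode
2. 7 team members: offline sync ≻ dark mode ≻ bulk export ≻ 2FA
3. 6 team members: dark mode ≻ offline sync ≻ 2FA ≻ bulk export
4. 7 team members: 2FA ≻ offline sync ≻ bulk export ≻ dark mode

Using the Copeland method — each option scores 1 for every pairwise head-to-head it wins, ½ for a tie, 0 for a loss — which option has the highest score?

bulk export: beats dark mode; loses to offline sync and 2FA → score 1.
offline sync: beats bulk export and dark mode; loses to 2FA → score 2.
dark mode: loses to bulk export, offline sync, and 2FA → score 0.
2FA: beats bulk export, offline sync, and dark mode → score 3.
2FA has the best pairwise record.

2FA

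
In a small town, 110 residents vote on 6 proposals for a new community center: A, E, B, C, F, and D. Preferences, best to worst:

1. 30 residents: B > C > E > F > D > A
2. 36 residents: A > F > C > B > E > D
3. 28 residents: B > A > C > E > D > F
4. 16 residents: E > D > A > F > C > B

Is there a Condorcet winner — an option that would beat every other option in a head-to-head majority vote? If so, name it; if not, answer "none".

B vs A: 58–52 for B.
B vs E: 94–16 for B.
B vs C: 58–52 for B.
B vs F: 58–52 for B.
B vs D: 94–16 for B.
B beats every other option head-to-head.

B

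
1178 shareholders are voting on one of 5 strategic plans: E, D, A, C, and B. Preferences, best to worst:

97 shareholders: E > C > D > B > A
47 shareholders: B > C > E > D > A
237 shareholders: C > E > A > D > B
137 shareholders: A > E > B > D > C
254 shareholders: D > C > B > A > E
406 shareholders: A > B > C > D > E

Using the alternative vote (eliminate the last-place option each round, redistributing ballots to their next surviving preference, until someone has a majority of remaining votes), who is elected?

C

Round 1: E 97, D 254, A 543, C 237, B 47. Eliminate B.
Round 2: E 97, D 254, A 543, C 284. Eliminate E.
Round 3: D 254, A 543, C 381. Eliminate D.
Round 4: A 543, C 635. C has a majority.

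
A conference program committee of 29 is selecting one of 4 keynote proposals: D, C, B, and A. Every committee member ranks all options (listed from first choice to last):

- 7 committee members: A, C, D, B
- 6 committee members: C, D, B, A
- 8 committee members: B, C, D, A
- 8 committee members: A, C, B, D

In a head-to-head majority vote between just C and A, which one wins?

A

Voters preferring C to A: 14; preferring A to C: 15.
A wins the head-to-head.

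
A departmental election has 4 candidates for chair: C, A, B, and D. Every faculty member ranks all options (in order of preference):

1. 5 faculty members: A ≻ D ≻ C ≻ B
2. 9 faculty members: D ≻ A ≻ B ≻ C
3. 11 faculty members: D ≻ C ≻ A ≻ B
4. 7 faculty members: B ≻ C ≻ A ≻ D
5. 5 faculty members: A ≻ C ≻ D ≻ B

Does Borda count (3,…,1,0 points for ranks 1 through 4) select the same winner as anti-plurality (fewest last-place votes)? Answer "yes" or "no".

no

Borda — scores: C 51, A 66, B 30, D 75. Winner: D.
Anti-plurality — last-place votes: C 9, A 0, B 21, D 7. Winner: A.
The two methods disagree.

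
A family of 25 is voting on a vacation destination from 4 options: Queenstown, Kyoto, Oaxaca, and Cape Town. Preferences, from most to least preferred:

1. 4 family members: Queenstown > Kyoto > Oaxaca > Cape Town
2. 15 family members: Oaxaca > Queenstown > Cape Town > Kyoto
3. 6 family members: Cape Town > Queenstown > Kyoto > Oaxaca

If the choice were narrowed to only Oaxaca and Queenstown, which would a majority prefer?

Oaxaca

Voters preferring Oaxaca to Queenstown: 15; preferring Queenstown to Oaxaca: 10.
Oaxaca wins the head-to-head.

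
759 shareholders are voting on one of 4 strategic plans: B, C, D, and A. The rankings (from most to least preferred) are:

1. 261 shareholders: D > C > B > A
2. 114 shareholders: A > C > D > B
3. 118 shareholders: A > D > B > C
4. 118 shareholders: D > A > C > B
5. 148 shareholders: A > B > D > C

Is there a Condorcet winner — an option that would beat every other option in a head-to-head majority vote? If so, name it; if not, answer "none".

A vs B: 498–261 for A.
A vs C: 498–261 for A.
A vs D: 380–379 for A.
A beats every other option head-to-head.

A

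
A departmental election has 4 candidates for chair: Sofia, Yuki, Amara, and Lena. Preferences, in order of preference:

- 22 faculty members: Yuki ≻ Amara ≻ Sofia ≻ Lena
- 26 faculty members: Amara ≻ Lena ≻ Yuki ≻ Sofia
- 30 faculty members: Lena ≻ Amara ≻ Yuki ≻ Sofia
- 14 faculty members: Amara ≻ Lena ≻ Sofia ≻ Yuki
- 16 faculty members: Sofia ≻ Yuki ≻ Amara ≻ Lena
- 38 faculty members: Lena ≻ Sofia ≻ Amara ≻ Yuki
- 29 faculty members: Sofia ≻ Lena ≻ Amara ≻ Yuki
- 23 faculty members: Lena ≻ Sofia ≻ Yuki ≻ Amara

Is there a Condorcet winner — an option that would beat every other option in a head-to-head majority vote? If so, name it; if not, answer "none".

Lena vs Sofia: 131–67 for Lena.
Lena vs Yuki: 160–38 for Lena.
Lena vs Amara: 120–78 for Lena.
Lena beats every other option head-to-head.

Lena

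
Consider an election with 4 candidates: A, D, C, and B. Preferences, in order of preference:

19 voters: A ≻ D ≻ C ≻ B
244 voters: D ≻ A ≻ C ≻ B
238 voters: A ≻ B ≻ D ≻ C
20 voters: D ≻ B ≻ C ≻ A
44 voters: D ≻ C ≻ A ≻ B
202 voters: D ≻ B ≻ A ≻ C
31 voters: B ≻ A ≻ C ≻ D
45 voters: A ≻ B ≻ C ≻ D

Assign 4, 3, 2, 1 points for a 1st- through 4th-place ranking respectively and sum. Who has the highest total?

D

A: 19·4 + 244·3 + 238·4 + 20·1 + 44·2 + 202·2 + 31·3 + 45·4 = 2545
D: 19·3 + 244·4 + 238·2 + 20·4 + 44·4 + 202·4 + 31·1 + 45·1 = 2649
C: 19·2 + 244·2 + 238·1 + 20·2 + 44·3 + 202·1 + 31·2 + 45·2 = 1290
B: 19·1 + 244·1 + 238·3 + 20·3 + 44·1 + 202·3 + 31·4 + 45·3 = 1946
D has the highest Borda score (2649).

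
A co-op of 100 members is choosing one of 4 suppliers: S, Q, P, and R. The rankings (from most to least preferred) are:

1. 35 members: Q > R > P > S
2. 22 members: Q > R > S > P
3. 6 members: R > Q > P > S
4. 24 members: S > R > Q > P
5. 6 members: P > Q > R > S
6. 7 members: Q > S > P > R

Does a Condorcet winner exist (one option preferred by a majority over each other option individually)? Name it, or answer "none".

Q vs S: 76–24 for Q.
Q vs P: 94–6 for Q.
Q vs R: 70–30 for Q.
Q beats every other option head-to-head.

Q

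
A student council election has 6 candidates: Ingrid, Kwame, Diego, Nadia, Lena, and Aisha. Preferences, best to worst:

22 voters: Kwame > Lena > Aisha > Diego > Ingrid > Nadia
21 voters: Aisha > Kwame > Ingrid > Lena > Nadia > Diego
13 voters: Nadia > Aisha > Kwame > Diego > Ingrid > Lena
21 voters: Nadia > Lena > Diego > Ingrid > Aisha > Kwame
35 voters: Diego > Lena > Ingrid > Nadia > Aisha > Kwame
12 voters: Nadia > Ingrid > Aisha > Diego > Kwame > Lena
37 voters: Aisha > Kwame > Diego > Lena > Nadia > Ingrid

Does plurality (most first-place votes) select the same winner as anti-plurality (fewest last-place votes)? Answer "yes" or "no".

Plurality — first-place votes: Ingrid 0, Kwame 22, Diego 35, Nadia 46, Lena 0, Aisha 58. Winner: Aisha.
Anti-plurality — last-place votes: Ingrid 37, Kwame 56, Diego 21, Nadia 22, Lena 25, Aisha 0. Winner: Aisha.
The two methods agree.

yes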